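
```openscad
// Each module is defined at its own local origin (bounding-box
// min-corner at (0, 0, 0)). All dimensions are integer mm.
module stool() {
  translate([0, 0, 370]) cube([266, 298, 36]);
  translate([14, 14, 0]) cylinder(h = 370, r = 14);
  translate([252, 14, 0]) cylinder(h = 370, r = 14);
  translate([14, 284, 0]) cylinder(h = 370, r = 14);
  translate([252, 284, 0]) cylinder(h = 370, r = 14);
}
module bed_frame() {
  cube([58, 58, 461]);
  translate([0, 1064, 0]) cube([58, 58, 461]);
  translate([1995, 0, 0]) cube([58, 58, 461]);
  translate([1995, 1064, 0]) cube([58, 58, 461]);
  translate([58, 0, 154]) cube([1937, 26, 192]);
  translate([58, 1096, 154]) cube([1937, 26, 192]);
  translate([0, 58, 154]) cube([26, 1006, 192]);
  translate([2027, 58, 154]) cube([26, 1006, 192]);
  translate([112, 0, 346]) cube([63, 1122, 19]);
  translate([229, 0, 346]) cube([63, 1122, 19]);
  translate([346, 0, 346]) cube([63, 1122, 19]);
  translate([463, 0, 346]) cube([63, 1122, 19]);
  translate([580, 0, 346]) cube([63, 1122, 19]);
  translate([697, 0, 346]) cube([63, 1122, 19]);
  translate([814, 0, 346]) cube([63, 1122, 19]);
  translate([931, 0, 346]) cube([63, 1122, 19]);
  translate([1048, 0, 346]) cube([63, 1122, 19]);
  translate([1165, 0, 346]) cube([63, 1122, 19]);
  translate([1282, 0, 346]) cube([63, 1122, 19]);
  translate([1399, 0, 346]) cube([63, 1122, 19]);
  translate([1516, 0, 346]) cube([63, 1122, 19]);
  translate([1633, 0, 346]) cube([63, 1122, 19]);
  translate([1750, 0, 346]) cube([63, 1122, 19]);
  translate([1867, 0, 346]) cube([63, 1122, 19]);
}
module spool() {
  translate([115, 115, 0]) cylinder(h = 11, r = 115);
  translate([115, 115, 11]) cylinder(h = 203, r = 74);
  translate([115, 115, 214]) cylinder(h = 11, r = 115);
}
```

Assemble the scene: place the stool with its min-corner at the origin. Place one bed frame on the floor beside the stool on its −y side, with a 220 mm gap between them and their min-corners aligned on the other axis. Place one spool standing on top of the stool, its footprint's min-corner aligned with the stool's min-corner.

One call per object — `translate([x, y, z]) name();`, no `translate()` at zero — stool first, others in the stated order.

stool();
translate([0, -1342, 0]) bed_frame();
translate([0, 0, 406]) spool();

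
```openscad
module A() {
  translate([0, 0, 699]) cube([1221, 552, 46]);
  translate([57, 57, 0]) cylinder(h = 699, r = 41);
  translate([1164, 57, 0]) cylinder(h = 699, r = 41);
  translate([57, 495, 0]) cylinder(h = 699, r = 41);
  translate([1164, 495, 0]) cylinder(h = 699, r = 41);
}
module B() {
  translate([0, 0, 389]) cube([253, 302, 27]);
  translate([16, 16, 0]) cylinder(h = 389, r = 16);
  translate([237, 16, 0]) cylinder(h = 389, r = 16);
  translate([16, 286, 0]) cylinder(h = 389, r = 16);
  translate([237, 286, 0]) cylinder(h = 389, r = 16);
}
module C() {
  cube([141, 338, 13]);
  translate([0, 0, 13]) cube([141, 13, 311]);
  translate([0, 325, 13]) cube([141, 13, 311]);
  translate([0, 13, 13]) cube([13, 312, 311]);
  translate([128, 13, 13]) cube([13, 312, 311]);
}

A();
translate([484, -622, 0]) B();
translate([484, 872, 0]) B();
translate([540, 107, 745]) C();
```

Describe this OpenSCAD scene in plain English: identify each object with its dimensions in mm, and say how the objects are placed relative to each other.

A is a rectangular dining table. The top is 1221×552×46 mm with its upper surface at z = 745 mm. It stands on four round legs of 82 mm diameter, each leg's bounding box inset 16 mm from the nearest pair of top edges, running from the floor to the underside of the top.

B is a four-legged stool. The seat is a 253×302×27 mm slab whose top surface is at z = 416 mm; four round legs, each 32 mm in diameter, run from the floor (z = 0) to the underside of the seat, each leg's axis is inset half a diameter from the nearest pair of seat edges (so the leg's bounding box is flush with the corner).

C is an open storage box with external size 141×338×324 mm and wall thickness 13 mm (the base is also 13 mm thick). The base covers the whole footprint; the four walls stand on the base, with the y-facing walls full-width and the x-facing walls fitting between their inner faces.

Two stools sit around the table at the −y, +y sides. The open box is on top of the table, centred.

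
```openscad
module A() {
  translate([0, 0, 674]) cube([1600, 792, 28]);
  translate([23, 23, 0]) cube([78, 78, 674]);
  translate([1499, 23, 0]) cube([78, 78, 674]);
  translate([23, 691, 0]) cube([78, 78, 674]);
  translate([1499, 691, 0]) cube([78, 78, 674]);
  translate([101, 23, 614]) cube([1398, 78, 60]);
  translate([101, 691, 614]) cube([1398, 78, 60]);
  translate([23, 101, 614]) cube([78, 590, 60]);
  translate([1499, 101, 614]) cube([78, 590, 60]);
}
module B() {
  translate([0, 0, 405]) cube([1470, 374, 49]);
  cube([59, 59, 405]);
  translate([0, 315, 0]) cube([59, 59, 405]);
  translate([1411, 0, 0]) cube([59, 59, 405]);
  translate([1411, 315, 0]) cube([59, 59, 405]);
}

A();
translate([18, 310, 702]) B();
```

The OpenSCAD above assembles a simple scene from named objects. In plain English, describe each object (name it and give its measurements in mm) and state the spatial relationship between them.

A is a rectangular dining table. The top is 1600×792×28 mm with its upper surface at z = 702 mm. It stands on four 78×78 mm square legs, each inset 23 mm from the nearest pair of top edges, running from the floor to the underside of the top. Four apron rails, 78 mm thick and 60 mm tall, run between adjacent legs with their top edges flush with the underside of the top and their outer faces flush with the legs' outer faces.

B is a long wooden bench with a 1470 mm (x) × 374 mm (y) seat, 49 mm thick, its top surface 454 mm above the floor. Four 59 mm square legs at the seat corners, flush with the edges, run from z = 0 to the seat underside.

The bench is on top of the table.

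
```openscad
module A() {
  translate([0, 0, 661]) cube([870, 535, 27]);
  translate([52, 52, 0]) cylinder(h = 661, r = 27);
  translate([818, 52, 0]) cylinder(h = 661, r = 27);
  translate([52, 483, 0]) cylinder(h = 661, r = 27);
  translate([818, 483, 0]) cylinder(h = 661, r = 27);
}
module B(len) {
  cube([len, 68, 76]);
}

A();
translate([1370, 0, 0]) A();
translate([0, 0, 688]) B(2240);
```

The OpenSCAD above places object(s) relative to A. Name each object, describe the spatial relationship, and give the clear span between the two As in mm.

Second table starts at x = 1370; first ends at x = 870; clear span = 1370 − 870 = 500 mm.

A is a table. B is a beam. A beam spans the tops of two tables. The clear span between the two tables is 500 mm.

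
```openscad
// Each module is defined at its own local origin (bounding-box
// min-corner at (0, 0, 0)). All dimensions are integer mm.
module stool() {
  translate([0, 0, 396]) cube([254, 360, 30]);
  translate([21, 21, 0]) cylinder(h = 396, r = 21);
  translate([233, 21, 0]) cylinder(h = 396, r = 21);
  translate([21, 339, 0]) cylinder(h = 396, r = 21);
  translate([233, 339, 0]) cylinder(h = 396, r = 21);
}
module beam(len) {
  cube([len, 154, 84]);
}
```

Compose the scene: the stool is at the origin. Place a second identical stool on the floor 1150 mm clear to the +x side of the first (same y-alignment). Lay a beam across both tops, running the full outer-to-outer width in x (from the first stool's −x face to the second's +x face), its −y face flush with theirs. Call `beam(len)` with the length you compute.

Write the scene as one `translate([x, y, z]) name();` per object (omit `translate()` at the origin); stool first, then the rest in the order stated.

stool();
translate([1404, 0, 0]) stool();
translate([0, 0, 426]) beam(1658);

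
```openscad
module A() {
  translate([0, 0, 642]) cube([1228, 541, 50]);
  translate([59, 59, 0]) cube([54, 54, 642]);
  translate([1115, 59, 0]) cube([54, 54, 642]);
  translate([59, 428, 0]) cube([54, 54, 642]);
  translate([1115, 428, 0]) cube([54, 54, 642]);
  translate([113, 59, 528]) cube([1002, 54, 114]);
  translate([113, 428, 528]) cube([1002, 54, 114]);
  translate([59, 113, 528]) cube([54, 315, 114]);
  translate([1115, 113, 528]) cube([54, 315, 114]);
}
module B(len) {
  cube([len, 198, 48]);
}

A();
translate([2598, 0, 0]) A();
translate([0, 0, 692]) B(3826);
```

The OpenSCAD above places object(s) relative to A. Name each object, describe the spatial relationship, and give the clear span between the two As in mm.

A is a table. B is a beam. A beam spans the tops of two tables. The clear span between the two tables is 1370 mm.

Second table starts at x = 2598; first ends at x = 1228; clear span = 2598 − 1228 = 1370 mm.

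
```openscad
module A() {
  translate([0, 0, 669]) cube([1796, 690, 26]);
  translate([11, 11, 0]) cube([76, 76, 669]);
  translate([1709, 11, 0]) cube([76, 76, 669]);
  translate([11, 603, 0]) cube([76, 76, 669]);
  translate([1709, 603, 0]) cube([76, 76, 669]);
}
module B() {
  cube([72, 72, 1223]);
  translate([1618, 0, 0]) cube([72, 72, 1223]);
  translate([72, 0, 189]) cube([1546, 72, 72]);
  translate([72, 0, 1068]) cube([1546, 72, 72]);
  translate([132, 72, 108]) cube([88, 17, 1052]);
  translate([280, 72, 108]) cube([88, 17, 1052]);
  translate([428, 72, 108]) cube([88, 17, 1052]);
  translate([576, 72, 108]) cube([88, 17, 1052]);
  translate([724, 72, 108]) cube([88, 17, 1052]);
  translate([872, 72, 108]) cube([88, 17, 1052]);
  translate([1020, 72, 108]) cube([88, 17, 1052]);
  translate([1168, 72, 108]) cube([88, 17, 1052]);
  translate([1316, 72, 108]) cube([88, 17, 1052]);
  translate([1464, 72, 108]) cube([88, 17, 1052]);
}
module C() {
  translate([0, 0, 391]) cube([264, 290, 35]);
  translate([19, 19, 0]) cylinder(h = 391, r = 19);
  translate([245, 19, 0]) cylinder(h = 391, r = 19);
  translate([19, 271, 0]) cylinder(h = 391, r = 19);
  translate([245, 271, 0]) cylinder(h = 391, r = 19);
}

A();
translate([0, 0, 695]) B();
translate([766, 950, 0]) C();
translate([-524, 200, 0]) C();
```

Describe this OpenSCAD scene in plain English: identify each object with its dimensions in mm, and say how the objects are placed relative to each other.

A is a table with a 1796×690 mm rectangular top, 26 mm thick, top surface at z = 695 mm, supported by four 76×76 mm square legs, each inset 11 mm from the nearest pair of top edges, running from the floor.

B is a fence section. Two 72×72 mm posts, 1223 mm tall, stand on the floor with a clear span of 1546 mm between their inner faces. Two horizontal rails of 72×72 mm section span the gap between the posts with their undersides at z = 189 mm and z = 1068 mm, flush with the posts' −y face. 10 pickets, each 88 mm wide, 17 mm thick and 1052 mm tall, are fixed to the +y face of the rails with their bottoms at z = 108 mm, evenly spaced across the span with equal gaps (rounded down to the nearest mm) at the −x end and between each pair — any rounding remainder accumulates at the +x end.

C is a four-legged stool. The seat is 264×290 mm, 35 mm thick, top at z = 426 mm. It stands on four round legs, each 38 mm in diameter, from z = 0 to the seat underside, each leg's axis is inset half a diameter from the nearest pair of seat edges (so the leg's bounding box is flush with the corner).

The fence section is on top of the table. Two stools sit around the table at the +y, −x sides.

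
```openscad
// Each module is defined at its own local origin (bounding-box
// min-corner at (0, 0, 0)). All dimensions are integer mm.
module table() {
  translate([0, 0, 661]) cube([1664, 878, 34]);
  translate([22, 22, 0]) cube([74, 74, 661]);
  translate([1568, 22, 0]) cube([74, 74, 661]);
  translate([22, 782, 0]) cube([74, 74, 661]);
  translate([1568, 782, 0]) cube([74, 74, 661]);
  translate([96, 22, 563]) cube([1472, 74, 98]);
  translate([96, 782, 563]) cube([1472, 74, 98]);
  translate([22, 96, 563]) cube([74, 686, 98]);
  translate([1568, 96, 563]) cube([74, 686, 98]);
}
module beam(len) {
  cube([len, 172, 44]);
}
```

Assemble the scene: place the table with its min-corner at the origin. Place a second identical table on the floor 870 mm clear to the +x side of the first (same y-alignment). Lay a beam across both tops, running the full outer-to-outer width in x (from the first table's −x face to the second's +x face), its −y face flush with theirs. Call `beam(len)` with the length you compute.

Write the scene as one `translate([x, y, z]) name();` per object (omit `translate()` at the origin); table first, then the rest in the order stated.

table();
translate([2534, 0, 0]) table();
translate([0, 0, 695]) beam(4198);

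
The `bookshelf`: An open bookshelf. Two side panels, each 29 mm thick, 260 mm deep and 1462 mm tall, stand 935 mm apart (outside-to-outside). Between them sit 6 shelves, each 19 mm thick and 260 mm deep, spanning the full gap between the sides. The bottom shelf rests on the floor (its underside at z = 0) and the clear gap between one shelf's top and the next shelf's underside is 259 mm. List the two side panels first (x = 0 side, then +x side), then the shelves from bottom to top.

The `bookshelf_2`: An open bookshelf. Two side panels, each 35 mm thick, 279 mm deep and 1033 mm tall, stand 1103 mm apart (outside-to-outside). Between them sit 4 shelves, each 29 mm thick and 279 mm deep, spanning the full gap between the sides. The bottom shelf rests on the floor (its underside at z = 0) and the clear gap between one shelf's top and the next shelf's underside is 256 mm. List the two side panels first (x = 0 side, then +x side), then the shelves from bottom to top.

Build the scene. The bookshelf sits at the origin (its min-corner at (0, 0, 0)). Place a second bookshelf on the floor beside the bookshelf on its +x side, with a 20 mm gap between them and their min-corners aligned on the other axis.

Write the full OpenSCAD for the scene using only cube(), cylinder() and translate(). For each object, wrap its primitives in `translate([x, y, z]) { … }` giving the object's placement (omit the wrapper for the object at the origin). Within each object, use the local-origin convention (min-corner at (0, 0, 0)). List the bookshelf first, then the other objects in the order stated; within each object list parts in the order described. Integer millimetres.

cube([29, 260, 1462]);
translate([906, 0, 0]) cube([29, 260, 1462]);
translate([29, 0, 0]) cube([877, 260, 19]);
translate([29, 0, 278]) cube([877, 260, 19]);
translate([29, 0, 556]) cube([877, 260, 19]);
translate([29, 0, 834]) cube([877, 260, 19]);
translate([29, 0, 1112]) cube([877, 260, 19]);
translate([29, 0, 1390]) cube([877, 260, 19]);
translate([955, 0, 0]) {
  cube([35, 279, 1033]);
  translate([1068, 0, 0]) cube([35, 279, 1033]);
  translate([35, 0, 0]) cube([1033, 279, 29]);
  translate([35, 0, 285]) cube([1033, 279, 29]);
  translate([35, 0, 570]) cube([1033, 279, 29]);
  translate([35, 0, 855]) cube([1033, 279, 29]);
}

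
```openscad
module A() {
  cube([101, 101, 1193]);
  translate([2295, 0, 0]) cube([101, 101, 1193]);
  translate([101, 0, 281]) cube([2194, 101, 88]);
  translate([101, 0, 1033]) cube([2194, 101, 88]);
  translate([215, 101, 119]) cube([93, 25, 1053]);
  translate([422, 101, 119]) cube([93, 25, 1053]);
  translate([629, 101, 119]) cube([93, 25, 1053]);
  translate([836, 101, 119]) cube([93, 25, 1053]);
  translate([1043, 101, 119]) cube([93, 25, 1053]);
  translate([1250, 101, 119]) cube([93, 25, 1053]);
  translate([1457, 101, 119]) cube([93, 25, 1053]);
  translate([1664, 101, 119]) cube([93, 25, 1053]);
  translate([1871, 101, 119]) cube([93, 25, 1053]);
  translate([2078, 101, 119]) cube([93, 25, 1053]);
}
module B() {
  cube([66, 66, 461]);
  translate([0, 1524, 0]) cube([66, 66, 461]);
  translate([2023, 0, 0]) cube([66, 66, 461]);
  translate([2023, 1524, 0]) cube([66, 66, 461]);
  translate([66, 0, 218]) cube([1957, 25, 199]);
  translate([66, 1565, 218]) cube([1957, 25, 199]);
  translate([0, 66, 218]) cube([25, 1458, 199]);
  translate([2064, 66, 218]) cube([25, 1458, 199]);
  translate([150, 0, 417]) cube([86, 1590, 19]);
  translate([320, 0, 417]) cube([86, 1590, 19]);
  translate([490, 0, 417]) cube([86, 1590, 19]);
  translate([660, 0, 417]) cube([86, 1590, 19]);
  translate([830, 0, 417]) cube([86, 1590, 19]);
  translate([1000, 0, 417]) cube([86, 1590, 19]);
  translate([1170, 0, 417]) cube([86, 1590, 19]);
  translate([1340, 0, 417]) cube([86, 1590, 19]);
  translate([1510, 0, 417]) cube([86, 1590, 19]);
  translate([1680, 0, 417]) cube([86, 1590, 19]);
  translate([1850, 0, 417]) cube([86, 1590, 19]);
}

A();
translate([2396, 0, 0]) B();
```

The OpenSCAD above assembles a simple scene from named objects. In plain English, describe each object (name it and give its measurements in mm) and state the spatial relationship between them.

A is a fence section. Two 101×101 mm posts, 1193 mm tall, stand on the floor with a clear span of 2194 mm between their inner faces. Two horizontal rails of 101×88 mm section span the gap between the posts with their undersides at z = 281 mm and z = 1033 mm, flush with the posts' −y face. 10 pickets, each 93 mm wide, 25 mm thick and 1053 mm tall, are fixed to the +y face of the rails with their bottoms at z = 119 mm, evenly spaced across the span with equal gaps (rounded down to the nearest mm) at the −x end and between each pair — any rounding remainder accumulates at the +x end.

B is a bed frame 2089 mm long (x) by 1590 mm wide (y). Four 66×66 mm corner posts, 461 mm tall, at the corners of the footprint. Four rails of 25 mm thickness and 199 mm height run between adjacent posts with their undersides at z = 218 mm, their outer faces flush with the outside of the frame (the two x-running rails run between the posts' inner faces; the two y-running rails run between the posts' inner faces). 11 slats, each 86 mm wide (x) and 19 mm thick, lie across the top of the two x-running rails, running the full 1590 mm width of the frame in y; the slats are evenly spaced along x between the inner faces of the end posts with equal gaps (rounded down to the nearest mm) at the −x end and between each pair — any rounding remainder accumulates at the +x end.

The bed frame is against the fence section's +x side, with their −y faces flush.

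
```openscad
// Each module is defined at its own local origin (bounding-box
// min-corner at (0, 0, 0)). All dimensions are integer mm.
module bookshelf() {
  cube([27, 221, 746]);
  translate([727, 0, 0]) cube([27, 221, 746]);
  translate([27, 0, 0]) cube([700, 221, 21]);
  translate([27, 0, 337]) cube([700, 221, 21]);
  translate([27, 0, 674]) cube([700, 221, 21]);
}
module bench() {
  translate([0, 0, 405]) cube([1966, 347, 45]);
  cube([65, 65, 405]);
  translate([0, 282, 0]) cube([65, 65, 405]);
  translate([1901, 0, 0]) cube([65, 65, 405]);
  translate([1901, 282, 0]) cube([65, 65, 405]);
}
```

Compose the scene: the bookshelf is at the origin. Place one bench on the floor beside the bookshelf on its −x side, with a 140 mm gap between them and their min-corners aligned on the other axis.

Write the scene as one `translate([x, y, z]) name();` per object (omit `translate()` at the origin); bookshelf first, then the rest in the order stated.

bookshelf();
translate([-2106, 0, 0]) bench();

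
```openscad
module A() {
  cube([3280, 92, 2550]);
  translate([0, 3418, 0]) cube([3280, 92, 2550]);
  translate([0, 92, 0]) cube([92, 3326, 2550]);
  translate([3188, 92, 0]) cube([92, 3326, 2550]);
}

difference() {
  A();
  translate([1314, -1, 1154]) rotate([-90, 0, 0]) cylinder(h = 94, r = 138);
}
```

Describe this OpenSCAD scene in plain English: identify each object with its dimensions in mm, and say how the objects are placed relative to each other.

A is a box-shaped house frame (walls only): outside footprint 3280×3510 mm, wall height 2550 mm, wall thickness 92 mm. The two y-facing walls run the full x-width; the two x-facing walls fit between the inner faces of the y-facing walls.

The house frame has a circular hole of radius 138 mm through its front wall, centred at (x = 1314, z = 1154).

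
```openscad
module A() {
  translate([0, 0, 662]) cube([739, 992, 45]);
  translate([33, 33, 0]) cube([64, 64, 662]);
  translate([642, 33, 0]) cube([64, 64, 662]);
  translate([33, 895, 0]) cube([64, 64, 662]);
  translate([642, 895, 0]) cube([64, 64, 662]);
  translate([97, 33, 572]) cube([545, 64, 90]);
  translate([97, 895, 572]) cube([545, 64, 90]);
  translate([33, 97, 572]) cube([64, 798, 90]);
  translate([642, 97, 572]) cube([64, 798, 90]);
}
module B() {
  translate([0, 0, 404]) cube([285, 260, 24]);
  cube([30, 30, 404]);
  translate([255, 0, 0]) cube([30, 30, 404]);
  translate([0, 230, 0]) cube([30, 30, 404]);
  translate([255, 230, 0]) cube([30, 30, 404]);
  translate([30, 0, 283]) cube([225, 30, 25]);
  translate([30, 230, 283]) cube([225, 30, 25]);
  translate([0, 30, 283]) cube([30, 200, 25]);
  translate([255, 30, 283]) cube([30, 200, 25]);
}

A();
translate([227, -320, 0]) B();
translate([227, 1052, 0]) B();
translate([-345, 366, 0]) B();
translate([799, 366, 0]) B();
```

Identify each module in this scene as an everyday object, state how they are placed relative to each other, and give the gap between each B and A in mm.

Each stool's nearest face is 60 mm from the table's bounding box.

A is a table. B is a stool. Four stools sit around the table at the −y, +y, −x, +x sides. The gap between each stool and the table is 60 mm.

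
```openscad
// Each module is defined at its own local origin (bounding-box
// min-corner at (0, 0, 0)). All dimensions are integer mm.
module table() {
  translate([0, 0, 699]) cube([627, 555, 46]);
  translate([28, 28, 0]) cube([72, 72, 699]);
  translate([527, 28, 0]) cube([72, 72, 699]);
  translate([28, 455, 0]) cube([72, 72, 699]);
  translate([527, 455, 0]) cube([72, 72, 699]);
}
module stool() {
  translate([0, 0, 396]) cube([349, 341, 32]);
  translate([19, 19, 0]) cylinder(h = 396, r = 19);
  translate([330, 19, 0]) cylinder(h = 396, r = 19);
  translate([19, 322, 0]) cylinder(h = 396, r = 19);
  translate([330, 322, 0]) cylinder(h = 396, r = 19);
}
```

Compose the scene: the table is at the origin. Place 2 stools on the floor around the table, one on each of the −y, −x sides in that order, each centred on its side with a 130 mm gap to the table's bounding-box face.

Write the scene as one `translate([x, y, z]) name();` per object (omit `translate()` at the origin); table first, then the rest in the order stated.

table();
translate([139, -471, 0]) stool();
translate([-479, 107, 0]) stool();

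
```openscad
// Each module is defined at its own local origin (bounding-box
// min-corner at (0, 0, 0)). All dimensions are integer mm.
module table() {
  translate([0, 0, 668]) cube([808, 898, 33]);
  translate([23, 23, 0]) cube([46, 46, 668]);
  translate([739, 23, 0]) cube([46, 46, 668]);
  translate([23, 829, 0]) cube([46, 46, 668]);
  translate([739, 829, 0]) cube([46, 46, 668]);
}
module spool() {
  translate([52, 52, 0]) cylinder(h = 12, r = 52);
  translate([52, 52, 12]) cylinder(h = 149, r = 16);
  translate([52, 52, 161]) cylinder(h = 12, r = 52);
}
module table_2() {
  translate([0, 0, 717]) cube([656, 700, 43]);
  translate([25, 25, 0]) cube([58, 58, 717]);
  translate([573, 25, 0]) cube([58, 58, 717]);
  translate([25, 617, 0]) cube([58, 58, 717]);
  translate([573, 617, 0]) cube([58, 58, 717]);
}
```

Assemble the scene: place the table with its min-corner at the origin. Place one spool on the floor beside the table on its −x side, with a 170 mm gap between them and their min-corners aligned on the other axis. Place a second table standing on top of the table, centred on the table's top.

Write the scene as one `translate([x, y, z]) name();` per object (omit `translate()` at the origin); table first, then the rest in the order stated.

table();
translate([-274, 0, 0]) spool();
translate([76, 99, 701]) table_2();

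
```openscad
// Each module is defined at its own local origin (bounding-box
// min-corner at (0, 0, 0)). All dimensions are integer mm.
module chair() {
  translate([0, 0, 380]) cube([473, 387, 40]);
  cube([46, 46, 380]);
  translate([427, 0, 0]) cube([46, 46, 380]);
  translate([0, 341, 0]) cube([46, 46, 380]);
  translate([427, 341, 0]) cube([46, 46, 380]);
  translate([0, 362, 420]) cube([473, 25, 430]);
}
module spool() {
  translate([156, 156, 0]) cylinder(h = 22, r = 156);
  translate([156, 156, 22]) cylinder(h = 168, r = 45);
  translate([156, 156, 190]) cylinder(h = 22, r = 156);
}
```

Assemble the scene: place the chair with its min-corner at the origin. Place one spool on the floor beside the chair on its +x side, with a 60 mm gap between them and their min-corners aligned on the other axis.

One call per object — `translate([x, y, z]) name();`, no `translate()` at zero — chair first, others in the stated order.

chair();
translate([533, 0, 0]) spool();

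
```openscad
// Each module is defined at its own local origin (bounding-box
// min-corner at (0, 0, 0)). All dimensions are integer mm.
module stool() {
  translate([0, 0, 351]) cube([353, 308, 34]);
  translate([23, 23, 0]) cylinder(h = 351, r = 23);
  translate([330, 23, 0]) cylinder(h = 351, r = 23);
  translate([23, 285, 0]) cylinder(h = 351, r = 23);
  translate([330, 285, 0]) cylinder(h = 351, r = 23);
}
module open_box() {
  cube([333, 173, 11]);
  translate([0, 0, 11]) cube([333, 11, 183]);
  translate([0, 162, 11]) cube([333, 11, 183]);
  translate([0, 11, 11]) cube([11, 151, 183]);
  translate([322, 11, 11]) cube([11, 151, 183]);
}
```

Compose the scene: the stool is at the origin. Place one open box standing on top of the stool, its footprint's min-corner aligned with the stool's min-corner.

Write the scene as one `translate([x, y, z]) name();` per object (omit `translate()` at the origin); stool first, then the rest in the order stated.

stool();
translate([0, 0, 385]) open_box();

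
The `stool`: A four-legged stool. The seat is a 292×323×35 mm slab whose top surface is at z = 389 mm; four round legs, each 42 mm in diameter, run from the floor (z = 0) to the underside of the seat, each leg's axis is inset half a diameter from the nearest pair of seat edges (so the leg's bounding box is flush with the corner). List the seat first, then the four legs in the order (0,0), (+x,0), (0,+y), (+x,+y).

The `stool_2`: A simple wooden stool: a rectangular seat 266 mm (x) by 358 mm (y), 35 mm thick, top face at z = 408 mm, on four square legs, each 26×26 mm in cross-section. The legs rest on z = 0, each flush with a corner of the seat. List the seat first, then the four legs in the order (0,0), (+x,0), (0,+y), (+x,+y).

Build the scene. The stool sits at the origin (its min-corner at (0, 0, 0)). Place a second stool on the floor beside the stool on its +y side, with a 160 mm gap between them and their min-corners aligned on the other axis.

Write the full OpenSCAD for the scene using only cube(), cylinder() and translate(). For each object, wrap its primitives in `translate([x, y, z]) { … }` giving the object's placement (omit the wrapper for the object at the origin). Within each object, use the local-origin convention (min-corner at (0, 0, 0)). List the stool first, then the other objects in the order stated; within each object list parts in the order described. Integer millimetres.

translate([0, 0, 354]) cube([292, 323, 35]);
translate([21, 21, 0]) cylinder(h = 354, r = 21);
translate([271, 21, 0]) cylinder(h = 354, r = 21);
translate([21, 302, 0]) cylinder(h = 354, r = 21);
translate([271, 302, 0]) cylinder(h = 354, r = 21);
translate([0, 483, 0]) {
  translate([0, 0, 373]) cube([266, 358, 35]);
  cube([26, 26, 373]);
  translate([240, 0, 0]) cube([26, 26, 373]);
  translate([0, 332, 0]) cube([26, 26, 373]);
  translate([240, 332, 0]) cube([26, 26, 373]);
}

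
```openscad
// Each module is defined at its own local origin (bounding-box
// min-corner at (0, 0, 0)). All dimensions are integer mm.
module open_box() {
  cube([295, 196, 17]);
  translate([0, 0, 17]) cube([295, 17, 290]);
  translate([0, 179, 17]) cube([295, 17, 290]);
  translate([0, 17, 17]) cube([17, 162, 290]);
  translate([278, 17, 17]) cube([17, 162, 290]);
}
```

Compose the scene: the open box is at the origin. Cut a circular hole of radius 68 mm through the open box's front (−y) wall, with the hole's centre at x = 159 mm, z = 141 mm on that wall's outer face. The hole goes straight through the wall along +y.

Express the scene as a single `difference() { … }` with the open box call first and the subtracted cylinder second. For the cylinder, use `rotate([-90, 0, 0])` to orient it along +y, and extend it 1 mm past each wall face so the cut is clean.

difference() {
  open_box();
  translate([159, -1, 141]) rotate([-90, 0, 0]) cylinder(h = 19, r = 68);
}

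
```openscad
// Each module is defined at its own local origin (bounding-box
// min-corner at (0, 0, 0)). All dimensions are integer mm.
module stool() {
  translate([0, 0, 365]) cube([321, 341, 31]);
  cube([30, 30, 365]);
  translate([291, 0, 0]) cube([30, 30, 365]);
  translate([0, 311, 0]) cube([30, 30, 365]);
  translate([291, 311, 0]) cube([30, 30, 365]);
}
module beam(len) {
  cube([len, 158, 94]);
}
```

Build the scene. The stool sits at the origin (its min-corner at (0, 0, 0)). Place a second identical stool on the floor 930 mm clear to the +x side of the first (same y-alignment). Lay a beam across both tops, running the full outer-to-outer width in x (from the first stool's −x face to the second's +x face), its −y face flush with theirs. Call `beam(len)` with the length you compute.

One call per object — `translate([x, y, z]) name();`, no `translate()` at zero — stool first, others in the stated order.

stool();
translate([1251, 0, 0]) stool();
translate([0, 0, 396]) beam(1572);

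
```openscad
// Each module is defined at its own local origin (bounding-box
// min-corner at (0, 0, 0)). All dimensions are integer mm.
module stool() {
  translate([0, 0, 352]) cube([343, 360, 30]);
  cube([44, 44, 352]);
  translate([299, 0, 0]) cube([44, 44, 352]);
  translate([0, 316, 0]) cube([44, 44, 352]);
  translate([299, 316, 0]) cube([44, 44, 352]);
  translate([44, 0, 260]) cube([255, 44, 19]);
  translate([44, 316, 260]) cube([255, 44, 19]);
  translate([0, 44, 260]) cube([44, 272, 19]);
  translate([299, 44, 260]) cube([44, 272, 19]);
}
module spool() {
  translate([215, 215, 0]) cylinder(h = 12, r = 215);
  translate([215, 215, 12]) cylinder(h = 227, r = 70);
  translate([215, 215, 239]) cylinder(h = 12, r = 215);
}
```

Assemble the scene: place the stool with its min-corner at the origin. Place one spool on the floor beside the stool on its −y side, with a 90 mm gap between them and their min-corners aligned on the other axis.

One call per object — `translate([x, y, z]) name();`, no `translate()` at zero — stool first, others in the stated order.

stool();
translate([0, -520, 0]) spool();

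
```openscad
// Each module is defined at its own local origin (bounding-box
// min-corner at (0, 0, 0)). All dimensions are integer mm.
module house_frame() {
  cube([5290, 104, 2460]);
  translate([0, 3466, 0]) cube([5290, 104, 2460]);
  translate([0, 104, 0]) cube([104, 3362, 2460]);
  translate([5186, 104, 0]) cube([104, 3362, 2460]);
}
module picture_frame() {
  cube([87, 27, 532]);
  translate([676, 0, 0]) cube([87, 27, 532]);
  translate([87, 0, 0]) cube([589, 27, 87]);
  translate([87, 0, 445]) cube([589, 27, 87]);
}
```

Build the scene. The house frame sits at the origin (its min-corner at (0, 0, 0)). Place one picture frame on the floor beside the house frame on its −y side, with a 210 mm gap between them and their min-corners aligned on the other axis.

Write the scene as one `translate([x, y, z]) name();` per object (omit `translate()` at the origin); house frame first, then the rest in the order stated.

house_frame();
translate([0, -237, 0]) picture_frame();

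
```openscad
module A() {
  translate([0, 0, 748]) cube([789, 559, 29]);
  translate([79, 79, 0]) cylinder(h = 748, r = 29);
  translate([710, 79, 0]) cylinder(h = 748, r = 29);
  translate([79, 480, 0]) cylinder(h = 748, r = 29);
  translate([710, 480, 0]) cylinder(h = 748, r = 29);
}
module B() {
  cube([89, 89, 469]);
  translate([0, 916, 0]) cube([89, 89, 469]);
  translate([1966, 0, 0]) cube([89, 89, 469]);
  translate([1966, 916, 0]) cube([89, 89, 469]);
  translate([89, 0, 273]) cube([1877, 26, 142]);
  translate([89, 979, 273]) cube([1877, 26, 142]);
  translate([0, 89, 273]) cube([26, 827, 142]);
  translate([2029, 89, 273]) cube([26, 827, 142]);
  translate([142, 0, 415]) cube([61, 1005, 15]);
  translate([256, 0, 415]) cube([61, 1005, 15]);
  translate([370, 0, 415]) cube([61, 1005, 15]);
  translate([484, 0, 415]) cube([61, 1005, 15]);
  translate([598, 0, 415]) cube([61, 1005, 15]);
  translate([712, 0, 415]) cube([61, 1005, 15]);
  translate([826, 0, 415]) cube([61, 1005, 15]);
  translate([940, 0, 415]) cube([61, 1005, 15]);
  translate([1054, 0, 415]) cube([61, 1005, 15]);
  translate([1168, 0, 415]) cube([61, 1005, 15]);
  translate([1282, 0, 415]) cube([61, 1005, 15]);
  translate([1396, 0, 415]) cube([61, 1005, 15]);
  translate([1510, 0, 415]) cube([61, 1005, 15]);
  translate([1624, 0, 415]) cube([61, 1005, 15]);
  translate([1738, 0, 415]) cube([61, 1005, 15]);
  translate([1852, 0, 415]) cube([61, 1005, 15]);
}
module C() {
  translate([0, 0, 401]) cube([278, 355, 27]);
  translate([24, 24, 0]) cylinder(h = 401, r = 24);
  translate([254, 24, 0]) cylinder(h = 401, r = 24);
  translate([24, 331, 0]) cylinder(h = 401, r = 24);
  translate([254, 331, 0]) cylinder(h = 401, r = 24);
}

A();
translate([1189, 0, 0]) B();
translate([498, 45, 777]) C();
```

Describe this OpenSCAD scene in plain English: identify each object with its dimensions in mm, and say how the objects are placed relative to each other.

A is a table with a 789×559 mm rectangular top, 29 mm thick, top surface at z = 777 mm, supported by four round legs of 58 mm diameter, each leg's bounding box inset 50 mm from the nearest pair of top edges, running from the floor.

B is a bed frame 2055 mm long (x) by 1005 mm wide (y). Four 89×89 mm corner posts, 469 mm tall, at the corners of the footprint. Four rails of 26 mm thickness and 142 mm height run between adjacent posts with their undersides at z = 273 mm, their outer faces flush with the outside of the frame (the two x-running rails run between the posts' inner faces; the two y-running rails run between the posts' inner faces). 16 slats, each 61 mm wide (x) and 15 mm thick, lie across the top of the two x-running rails, running the full 1005 mm width of the frame in y; the slats are evenly spaced along x between the inner faces of the end posts with equal gaps (rounded down to the nearest mm) at the −x end and between each pair — any rounding remainder accumulates at the +x end.

C is a four-legged stool. The seat is a 278×355×27 mm slab whose top surface is at z = 428 mm; four round legs, each 48 mm in diameter, run from the floor (z = 0) to the underside of the seat, each leg's axis is inset half a diameter from the nearest pair of seat edges (so the leg's bounding box is flush with the corner).

The bed frame is on the floor beside the table on its +x side. The stool is on top of the table.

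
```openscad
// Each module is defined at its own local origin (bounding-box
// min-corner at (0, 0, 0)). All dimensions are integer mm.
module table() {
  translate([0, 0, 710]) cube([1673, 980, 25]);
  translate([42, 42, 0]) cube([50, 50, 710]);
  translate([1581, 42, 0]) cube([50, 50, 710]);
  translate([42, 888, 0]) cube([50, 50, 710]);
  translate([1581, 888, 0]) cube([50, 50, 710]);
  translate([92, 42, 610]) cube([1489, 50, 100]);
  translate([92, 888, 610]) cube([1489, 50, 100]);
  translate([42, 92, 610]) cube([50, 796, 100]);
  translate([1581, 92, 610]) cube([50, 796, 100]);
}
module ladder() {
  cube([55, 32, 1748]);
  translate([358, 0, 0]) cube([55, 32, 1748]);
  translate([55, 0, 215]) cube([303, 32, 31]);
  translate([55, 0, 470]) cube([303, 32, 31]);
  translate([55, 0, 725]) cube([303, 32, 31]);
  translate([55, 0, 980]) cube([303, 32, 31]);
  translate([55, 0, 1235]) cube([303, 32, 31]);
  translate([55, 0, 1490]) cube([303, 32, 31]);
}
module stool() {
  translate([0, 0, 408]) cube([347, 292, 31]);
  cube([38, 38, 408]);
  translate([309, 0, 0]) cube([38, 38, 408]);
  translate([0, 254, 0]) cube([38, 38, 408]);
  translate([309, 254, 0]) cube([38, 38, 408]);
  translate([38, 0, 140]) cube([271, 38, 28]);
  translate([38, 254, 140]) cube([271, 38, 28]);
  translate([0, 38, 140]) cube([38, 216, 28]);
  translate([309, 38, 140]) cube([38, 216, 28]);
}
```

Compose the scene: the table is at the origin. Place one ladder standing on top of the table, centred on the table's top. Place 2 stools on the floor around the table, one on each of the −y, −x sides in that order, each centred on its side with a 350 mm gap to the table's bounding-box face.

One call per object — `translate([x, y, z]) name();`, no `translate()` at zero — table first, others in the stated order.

table();
translate([630, 474, 735]) ladder();
translate([663, -642, 0]) stool();
translate([-697, 344, 0]) stool();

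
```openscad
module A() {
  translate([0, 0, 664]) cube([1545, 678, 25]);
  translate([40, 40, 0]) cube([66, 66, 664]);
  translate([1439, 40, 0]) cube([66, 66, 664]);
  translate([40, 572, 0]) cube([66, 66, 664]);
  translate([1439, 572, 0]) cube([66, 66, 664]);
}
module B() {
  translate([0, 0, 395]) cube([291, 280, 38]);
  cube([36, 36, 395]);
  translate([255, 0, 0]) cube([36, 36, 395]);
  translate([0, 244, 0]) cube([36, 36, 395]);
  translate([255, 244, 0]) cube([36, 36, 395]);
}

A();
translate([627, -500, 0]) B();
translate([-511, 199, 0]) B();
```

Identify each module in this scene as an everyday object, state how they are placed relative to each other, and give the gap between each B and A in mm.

Each stool's nearest face is 220 mm from the table's bounding box.

A is a table. B is a stool. Two stools sit around the table at the −y, −x sides. The gap between each stool and the table is 220 mm.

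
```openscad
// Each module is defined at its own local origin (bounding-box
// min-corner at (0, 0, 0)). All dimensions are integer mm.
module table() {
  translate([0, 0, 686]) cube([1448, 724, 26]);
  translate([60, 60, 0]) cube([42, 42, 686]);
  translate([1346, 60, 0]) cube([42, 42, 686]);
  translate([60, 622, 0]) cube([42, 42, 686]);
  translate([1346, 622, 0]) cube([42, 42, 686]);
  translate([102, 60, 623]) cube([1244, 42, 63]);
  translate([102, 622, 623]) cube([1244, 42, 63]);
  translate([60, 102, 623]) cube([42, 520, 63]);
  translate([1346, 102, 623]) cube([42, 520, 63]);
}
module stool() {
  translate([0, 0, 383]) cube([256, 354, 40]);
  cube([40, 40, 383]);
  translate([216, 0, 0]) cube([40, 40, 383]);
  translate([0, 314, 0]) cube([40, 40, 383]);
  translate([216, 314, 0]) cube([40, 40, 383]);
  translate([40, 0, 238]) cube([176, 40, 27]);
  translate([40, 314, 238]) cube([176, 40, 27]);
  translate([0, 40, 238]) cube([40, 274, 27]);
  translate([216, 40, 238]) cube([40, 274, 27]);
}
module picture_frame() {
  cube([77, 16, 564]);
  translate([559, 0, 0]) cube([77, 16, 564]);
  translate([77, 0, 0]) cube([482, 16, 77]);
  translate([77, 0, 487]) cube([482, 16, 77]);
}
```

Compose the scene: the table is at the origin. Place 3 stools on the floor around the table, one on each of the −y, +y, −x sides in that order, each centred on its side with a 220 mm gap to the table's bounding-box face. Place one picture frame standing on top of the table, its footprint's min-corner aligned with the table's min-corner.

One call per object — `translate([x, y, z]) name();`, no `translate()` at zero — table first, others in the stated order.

table();
translate([596, -574, 0]) stool();
translate([596, 944, 0]) stool();
translate([-476, 185, 0]) stool();
translate([0, 0, 712]) picture_frame();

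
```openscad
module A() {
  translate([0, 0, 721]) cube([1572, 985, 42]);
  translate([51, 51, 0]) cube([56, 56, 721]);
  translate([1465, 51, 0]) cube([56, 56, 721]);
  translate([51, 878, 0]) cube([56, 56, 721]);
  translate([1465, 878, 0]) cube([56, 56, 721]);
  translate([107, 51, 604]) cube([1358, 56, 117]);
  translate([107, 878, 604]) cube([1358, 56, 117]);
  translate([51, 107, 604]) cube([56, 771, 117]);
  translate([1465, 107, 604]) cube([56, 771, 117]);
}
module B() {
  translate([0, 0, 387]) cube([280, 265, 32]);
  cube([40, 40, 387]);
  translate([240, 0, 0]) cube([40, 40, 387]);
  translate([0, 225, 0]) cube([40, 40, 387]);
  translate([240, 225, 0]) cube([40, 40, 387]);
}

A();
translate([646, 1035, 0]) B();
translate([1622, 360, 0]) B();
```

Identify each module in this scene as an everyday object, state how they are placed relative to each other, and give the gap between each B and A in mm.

A is a table. B is a stool. Two stools sit around the table at the +y, +x sides. The gap between each stool and the table is 50 mm.

Each stool's nearest face is 50 mm from the table's bounding box.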